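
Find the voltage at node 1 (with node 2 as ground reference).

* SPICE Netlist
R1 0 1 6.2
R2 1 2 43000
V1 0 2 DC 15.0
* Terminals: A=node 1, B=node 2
Nodal analysis, taking node 2 as the 0 V reference.
Source V1 fixes V_0 = 15 V.
KCL at each unknown node (sum of currents leaving = 0; resistances in Ω):
  Node 1: (V_1 - 15)/6.2 + (V_1 - 0)/43000 = 0
Collecting terms: 0.1613 × V_1 = 2.419  =>  V_1 = 15 V
The requested potential is V_1 = 15 V.

Final answer: V_1 = 15 V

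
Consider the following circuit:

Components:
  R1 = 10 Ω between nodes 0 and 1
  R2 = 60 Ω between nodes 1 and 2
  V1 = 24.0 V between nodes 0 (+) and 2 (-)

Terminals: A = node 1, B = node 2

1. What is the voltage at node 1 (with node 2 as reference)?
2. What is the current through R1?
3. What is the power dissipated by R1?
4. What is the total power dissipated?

Nodal analysis, taking node 2 as the 0 V reference.
Source V1 fixes V_0 = 24 V.
KCL at each unknown node (sum of currents leaving = 0; resistances in Ω):
  Node 1: (V_1 - 24)/10 + (V_1 - 0)/60 = 0
Collecting terms: 0.1167 × V_1 = 2.4  =>  V_1 = 20.57 V
Part 1:
  Read off the nodal solution: V_1 = 20.57 V
Part 2:
  I_R1 = (V_0 - V_1)/R1 = (24 - 20.57)/10 = 0.3429 A
  Magnitude: I_R1 = 0.3429 A
Part 3:
  I_R1 = (V_0 - V_1)/R1 = (24 - 20.57)/10 = 0.3429 A
  P_R1 = I_R1² × R1 = (0.3429)² × 10 = 1.176 W
Part 4:
  Power in each resistor, P = (ΔV)²/R:
    P_R1 = (24 - 20.57)²/10 = 1.176 W
    P_R2 = (20.57 - 0)²/60 = 7.053 W
  P_total = P_R1 + P_R2 = 8.229 W

Final answers:
1. V_1 = 20.57 V
2. I_R1 = 0.3429 A
3. P_R1 = 1.176 W
4. P_total = 8.229 W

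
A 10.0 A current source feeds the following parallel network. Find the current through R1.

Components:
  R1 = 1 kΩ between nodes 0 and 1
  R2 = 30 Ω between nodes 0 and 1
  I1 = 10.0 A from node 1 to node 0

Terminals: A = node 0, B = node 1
All resistors sit directly between nodes 0 and 1, so they are in parallel and share one voltage V; the full source current 10 A splits among them.
1/R_par = 1/1000 + 1/30 = 0.03433 S  =>  R_par = 29.13 Ω
V = I × R_par = 10 × 29.13 = 291.3 V
I_R1 = V/R1 = 291.3/1000 = 0.2913 A

Final answer: 0.2913 A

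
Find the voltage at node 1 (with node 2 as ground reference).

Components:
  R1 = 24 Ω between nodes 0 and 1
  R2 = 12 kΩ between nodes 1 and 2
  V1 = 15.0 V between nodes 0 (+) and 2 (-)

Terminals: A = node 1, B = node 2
Nodal analysis, taking node 2 as the 0 V reference.
Source V1 fixes V_0 = 15 V.
KCL at each unknown node (sum of currents leaving = 0; resistances in Ω):
  Node 1: (V_1 - 15)/24 + (V_1 - 0)/12000 = 0
Collecting terms: 0.04175 × V_1 = 0.625  =>  V_1 = 14.97 V
The requested potential is V_1 = 14.97 V.

Final answer: V_1 = 14.97 V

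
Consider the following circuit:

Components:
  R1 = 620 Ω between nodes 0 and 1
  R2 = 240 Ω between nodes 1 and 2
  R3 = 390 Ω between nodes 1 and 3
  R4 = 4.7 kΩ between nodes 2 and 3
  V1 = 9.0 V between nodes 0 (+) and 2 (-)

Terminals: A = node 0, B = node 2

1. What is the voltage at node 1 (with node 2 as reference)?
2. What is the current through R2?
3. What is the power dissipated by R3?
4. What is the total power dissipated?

Nodal analysis, taking node 2 as the 0 V reference.
Source V1 fixes V_0 = 9 V.
KCL at each unknown node (sum of currents leaving = 0; resistances in Ω):
  Node 1: (V_1 - 9)/620 + (V_1 - 0)/240 + (V_1 - V_3)/390 = 0
  Node 3: (V_3 - V_1)/390 + (V_3 - 0)/4700 = 0
Collecting terms (coefficients in siemens):
  0.008344·V_1 - 0.002564·V_3 = 0.01452
  0.002777·V_3 - 0.002564·V_1 = 0
Determinant D = (0.008344)(0.002777) - (-0.002564)(-0.002564) = 0.00001659
V_1 = [(0.01452)(0.002777) - (-0.002564)(0)]/D = 2.429 V
V_3 = [(0.008344)(0) - (0.01452)(-0.002564)]/D = 2.243 V
Part 1:
  Read off the nodal solution: V_1 = 2.429 V
Part 2:
  I_R2 = (V_1 - V_2)/R2 = (2.429 - 0)/240 = 0.01012 A
  Magnitude: I_R2 = 0.01012 A
Part 3:
  I_R3 = (V_1 - V_3)/R3 = (2.429 - 2.243)/390 = 0.0004772 A
  P_R3 = I_R3² × R3 = (0.0004772)² × 390 = 0.00008882 W
Part 4:
  Power in each resistor, P = (ΔV)²/R:
    P_R1 = (9 - 2.429)²/620 = 0.06964 W
    P_R2 = (2.429 - 0)²/240 = 0.02458 W
    P_R3 = (2.429 - 2.243)²/390 = 0.00008882 W
    P_R4 = (0 - 2.243)²/4700 = 0.00107 W
  P_total = P_R1 + P_R2 + P_R3 + P_R4 = 0.09538 W

Final answers:
1. V_1 = 2.429 V
2. I_R2 = 0.01012 A
3. P_R3 = 8.882e-05 W
4. P_total = 0.09538 W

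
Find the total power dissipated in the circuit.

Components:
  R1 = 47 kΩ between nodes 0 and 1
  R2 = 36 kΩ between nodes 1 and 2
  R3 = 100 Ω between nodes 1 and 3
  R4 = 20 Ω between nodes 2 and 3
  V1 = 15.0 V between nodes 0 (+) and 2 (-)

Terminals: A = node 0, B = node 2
Nodal analysis, taking node 2 as the 0 V reference.
Source V1 fixes V_0 = 15 V.
KCL at each unknown node (sum of currents leaving = 0; resistances in Ω):
  Node 1: (V_1 - 15)/47000 + (V_1 - 0)/36000 + (V_1 - V_3)/100 = 0
  Node 3: (V_3 - V_1)/100 + (V_3 - 0)/20 = 0
Collecting terms (coefficients in siemens):
  0.01005·V_1 - 0.01·V_3 = 0.0003191
  0.06·V_3 - 0.01·V_1 = 0
Determinant D = (0.01005)(0.06) - (-0.01)(-0.01) = 0.0005029
V_1 = [(0.0003191)(0.06) - (-0.01)(0)]/D = 0.03807 V
V_3 = [(0.01005)(0) - (0.0003191)(-0.01)]/D = 0.006346 V
Power in each resistor, P = (ΔV)²/R:
  P_R1 = (15 - 0.03807)²/47000 = 0.004763 W
  P_R2 = (0.03807 - 0)²/36000 = 0.00000004027 W
  P_R3 = (0.03807 - 0.006346)²/100 = 0.00001007 W
  P_R4 = (0 - 0.006346)²/20 = 0.000002013 W
P_total = P_R1 + P_R2 + P_R3 + P_R4 = 0.004775 W

Final answer: 0.004775 W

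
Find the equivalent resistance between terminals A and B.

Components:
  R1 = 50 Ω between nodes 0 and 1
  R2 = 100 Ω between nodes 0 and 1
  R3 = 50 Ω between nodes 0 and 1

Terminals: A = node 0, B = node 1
Reduce the network between node 0 (A) and node 1 (B) by series/parallel combination:
  Rp1 = R1 ‖ R2 ‖ R3 (parallel, all between nodes 0 and 1) = 1/(1/50 + 1/100 + 1/50) = 20 Ω
R_eq = 20 Ω

Final answer: 20 Ω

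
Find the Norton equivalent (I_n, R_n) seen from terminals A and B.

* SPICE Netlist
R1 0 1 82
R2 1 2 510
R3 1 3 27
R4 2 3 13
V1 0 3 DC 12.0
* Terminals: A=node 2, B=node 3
Find the Thévenin equivalent first; then I_n = V_th/R_th and R_n = R_th.
Step 1 — V_th is the open-circuit voltage V_A - V_B (nothing connected across the terminals).
Nodal analysis, taking node 3 as the 0 V reference.
Source V1 fixes V_0 = 12 V.
KCL at each unknown node (sum of currents leaving = 0; resistances in Ω):
  Node 1: (V_1 - 12)/82 + (V_1 - V_2)/510 + (V_1 - 0)/27 = 0
  Node 2: (V_2 - V_1)/510 + (V_2 - 0)/13 = 0
Collecting terms (coefficients in siemens):
  0.05119·V_1 - 0.001961·V_2 = 0.1463
  0.07888·V_2 - 0.001961·V_1 = 0
Determinant D = (0.05119)(0.07888) - (-0.001961)(-0.001961) = 0.004034
V_1 = [(0.1463)(0.07888) - (-0.001961)(0)]/D = 2.861 V
V_2 = [(0.05119)(0) - (0.1463)(-0.001961)]/D = 0.07112 V
V_th = V_2 - V_3 = 0.07112 - 0 = 0.07112 V
Step 2 — R_th: zero the source — replace V1 by a short circuit (node 3 merges into node 0) — and find the resistance seen between A (node 2) and B (node 0).
Reduce the network between node 2 (A) and node 0 (B) by series/parallel combination:
  Rp1 = R1 ‖ R3 (parallel, both between nodes 0 and 1) = 1/(1/82 + 1/27) = 20.31 Ω
  Rs1 = R2 + Rp1 (series, joined only at node 1) = 510 + 20.31 = 530.3 Ω
  Rp2 = R4 ‖ Rs1 (parallel, both between nodes 0 and 2) = 1/(1/13 + 1/530.3) = 12.69 Ω
R_th = 12.69 Ω
I_n = V_th/R_th = 0.07112/12.69 = 0.005605 A, and R_n = R_th = 12.69 Ω

Final answer: I_n = 0.005605 A, R_n = 12.69 Ω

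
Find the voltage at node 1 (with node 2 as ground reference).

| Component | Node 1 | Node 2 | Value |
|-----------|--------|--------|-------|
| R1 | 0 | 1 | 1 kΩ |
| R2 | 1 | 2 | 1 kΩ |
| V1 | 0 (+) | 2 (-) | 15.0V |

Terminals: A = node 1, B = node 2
Nodal analysis, taking node 2 as the 0 V reference.
Source V1 fixes V_0 = 15 V.
KCL at each unknown node (sum of currents leaving = 0; resistances in Ω):
  Node 1: (V_1 - 15)/1000 + (V_1 - 0)/1000 = 0
Collecting terms: 0.002 × V_1 = 0.015  =>  V_1 = 7.5 V
The requested potential is V_1 = 7.5 V.

Final answer: V_1 = 7.5 V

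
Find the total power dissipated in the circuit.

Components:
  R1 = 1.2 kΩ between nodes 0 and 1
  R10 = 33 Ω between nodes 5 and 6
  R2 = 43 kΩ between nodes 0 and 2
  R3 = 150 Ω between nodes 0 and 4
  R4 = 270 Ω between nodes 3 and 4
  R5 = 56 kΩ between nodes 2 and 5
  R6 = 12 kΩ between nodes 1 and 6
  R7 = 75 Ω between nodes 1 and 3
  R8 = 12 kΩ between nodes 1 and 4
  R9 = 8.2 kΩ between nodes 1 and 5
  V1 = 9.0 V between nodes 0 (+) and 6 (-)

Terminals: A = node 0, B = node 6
Nodal analysis, taking node 6 as the 0 V reference.
Source V1 fixes V_0 = 9 V.
KCL at each unknown node (sum of currents leaving = 0; resistances in Ω):
  Node 1: (V_1 - 9)/1200 + (V_1 - 0)/12000 + (V_1 - V_3)/75 + (V_1 - V_4)/12000 + (V_1 - V_5)/8200 = 0
  Node 2: (V_2 - 9)/43000 + (V_2 - V_5)/56000 = 0
  Node 3: (V_3 - V_4)/270 + (V_3 - V_1)/75 = 0
  Node 4: (V_4 - 9)/150 + (V_4 - V_3)/270 + (V_4 - V_1)/12000 = 0
  Node 5: (V_5 - V_2)/56000 + (V_5 - V_1)/8200 + (V_5 - 0)/33 = 0
Collecting terms (coefficients in siemens):
  0.01446·V_1 - 0.01333·V_3 - 0.00008333·V_4 - 0.000122·V_5 = 0.0075
  0.00004111·V_2 - 0.00001786·V_5 = 0.0002093
  0.01704·V_3 - 0.01333·V_1 - 0.003704·V_4 = 0
  0.01045·V_4 - 0.00008333·V_1 - 0.003704·V_3 = 0.06
  0.03044·V_5 - 0.000122·V_1 - 0.00001786·V_2 = 0
Solving these 5 simultaneous equations (Gaussian elimination) gives:
  V_1 = 8.405 V, V_2 = 5.107 V, V_3 = 8.495 V, V_4 = 8.816 V
  V_5 = 0.03667 V
Power in each resistor, P = (ΔV)²/R:
  P_R1 = (9 - 8.405)²/1200 = 0.0002948 W
  P_R2 = (9 - 5.107)²/43000 = 0.0003525 W
  P_R3 = (9 - 8.816)²/150 = 0.0002252 W
  P_R4 = (8.495 - 8.816)²/270 = 0.0003831 W
  P_R5 = (5.107 - 0.03667)²/56000 = 0.000459 W
  P_R6 = (8.405 - 0)²/12000 = 0.005887 W
  P_R7 = (8.405 - 8.495)²/75 = 0.0001064 W
  P_R8 = (8.405 - 8.816)²/12000 = 0.00001407 W
  P_R9 = (8.405 - 0.03667)²/8200 = 0.008541 W
  P_R10 = (0.03667 - 0)²/33 = 0.00004074 W
P_total = P_R1 + P_R2 + P_R3 + P_R4 + P_R5 + P_R6 + P_R7 + P_R8 + P_R9 + P_R10 = 0.0163 W

Final answer: 0.0163 W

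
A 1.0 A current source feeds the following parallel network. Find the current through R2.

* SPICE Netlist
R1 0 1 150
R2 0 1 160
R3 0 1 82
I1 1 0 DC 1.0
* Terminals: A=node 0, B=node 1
All resistors sit directly between nodes 0 and 1, so they are in parallel and share one voltage V; the full source current 1 A splits among them.
1/R_par = 1/150 + 1/160 + 1/82 = 0.02511 S  =>  R_par = 39.82 Ω
V = I × R_par = 1 × 39.82 = 39.82 V
I_R2 = V/R2 = 39.82/160 = 0.2489 A

Final answer: 0.2489 A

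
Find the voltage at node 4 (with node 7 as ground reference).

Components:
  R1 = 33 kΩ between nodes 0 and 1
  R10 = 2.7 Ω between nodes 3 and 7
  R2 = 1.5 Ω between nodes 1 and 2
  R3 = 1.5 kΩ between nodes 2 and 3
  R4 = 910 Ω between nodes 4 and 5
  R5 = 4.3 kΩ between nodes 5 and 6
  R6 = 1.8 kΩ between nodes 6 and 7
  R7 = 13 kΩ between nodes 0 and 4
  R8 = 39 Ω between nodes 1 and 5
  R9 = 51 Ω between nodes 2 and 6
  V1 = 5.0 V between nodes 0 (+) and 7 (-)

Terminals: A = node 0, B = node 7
Nodal analysis, taking node 7 as the 0 V reference.
Source V1 fixes V_0 = 5 V.
KCL at each unknown node (sum of currents leaving = 0; resistances in Ω):
  Node 1: (V_1 - 5)/33000 + (V_1 - V_2)/1.5 + (V_1 - V_5)/39 = 0
  Node 2: (V_2 - V_1)/1.5 + (V_2 - V_3)/1500 + (V_2 - V_6)/51 = 0
  Node 3: (V_3 - V_2)/1500 + (V_3 - 0)/2.7 = 0
  Node 4: (V_4 - V_5)/910 + (V_4 - 5)/13000 = 0
  Node 5: (V_5 - V_4)/910 + (V_5 - V_6)/4300 + (V_5 - V_1)/39 = 0
  Node 6: (V_6 - V_5)/4300 + (V_6 - 0)/1800 + (V_6 - V_2)/51 = 0
Collecting terms (coefficients in siemens):
  0.6923·V_1 - 0.6667·V_2 - 0.02564·V_5 = 0.0001515
  0.6869·V_2 - 0.6667·V_1 - 0.0006667·V_3 - 0.01961·V_6 = 0
  0.371·V_3 - 0.0006667·V_2 = 0
  0.001176·V_4 - 0.001099·V_5 = 0.0003846
  0.02697·V_5 - 0.02564·V_1 - 0.001099·V_4 - 0.0002326·V_6 = 0
  0.0204·V_6 - 0.01961·V_2 - 0.0002326·V_5 = 0
Solving these 6 simultaneous equations (Gaussian elimination) gives:
  V_1 = 0.3905 V, V_2 = 0.3898 V, V_3 = 0.0007004 V, V_4 = 0.7039 V
  V_5 = 0.4032 V, V_6 = 0.3793 V
The requested potential is V_4 = 0.7039 V.

Final answer: V_4 = 0.7039 V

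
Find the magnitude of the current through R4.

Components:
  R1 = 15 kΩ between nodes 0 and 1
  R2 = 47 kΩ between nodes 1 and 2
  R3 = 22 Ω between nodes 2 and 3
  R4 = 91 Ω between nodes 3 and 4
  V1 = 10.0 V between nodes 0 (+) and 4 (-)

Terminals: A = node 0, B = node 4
Nodal analysis, taking node 4 as the 0 V reference.
Source V1 fixes V_0 = 10 V.
KCL at each unknown node (sum of currents leaving = 0; resistances in Ω):
  Node 1: (V_1 - 10)/15000 + (V_1 - V_2)/47000 = 0
  Node 2: (V_2 - V_1)/47000 + (V_2 - V_3)/22 = 0
  Node 3: (V_3 - V_2)/22 + (V_3 - 0)/91 = 0
Collecting terms (coefficients in siemens):
  0.00008794·V_1 - 0.00002128·V_2 = 0.0006667
  0.04548·V_2 - 0.00002128·V_1 - 0.04545·V_3 = 0
  0.05644·V_3 - 0.04545·V_2 = 0
Solving these 3 simultaneous equations (Gaussian elimination) gives:
  V_1 = 7.585 V, V_2 = 0.01819 V, V_3 = 0.01465 V
I_R4 = (V_3 - V_4)/R4 = (0.01465 - 0)/91 = 0.000161 A
|I_R4| = 0.000161 A

Final answer: |I_R4| = 0.000161 A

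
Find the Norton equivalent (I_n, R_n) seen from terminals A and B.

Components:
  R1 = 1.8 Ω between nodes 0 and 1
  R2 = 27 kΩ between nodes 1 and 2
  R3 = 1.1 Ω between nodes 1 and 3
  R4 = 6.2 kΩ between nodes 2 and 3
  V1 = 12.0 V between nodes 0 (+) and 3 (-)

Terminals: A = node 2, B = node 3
Find the Thévenin equivalent first; then I_n = V_th/R_th and R_n = R_th.
Step 1 — V_th is the open-circuit voltage V_A - V_B (nothing connected across the terminals).
Nodal analysis, taking node 3 as the 0 V reference.
Source V1 fixes V_0 = 12 V.
KCL at each unknown node (sum of currents leaving = 0; resistances in Ω):
  Node 1: (V_1 - 12)/1.8 + (V_1 - V_2)/27000 + (V_1 - 0)/1.1 = 0
  Node 2: (V_2 - V_1)/27000 + (V_2 - 0)/6200 = 0
Collecting terms (coefficients in siemens):
  1.465·V_1 - 0.00003704·V_2 = 6.667
  0.0001983·V_2 - 0.00003704·V_1 = 0
Determinant D = (1.465)(0.0001983) - (-0.00003704)(-0.00003704) = 0.0002905
V_1 = [(6.667)(0.0001983) - (-0.00003704)(0)]/D = 4.552 V
V_2 = [(1.465)(0) - (6.667)(-0.00003704)]/D = 0.85 V
V_th = V_2 - V_3 = 0.85 - 0 = 0.85 V
Step 2 — R_th: zero the source — replace V1 by a short circuit (node 3 merges into node 0) — and find the resistance seen between A (node 2) and B (node 0).
Reduce the network between node 2 (A) and node 0 (B) by series/parallel combination:
  Rp1 = R1 ‖ R3 (parallel, both between nodes 0 and 1) = 1/(1/1.8 + 1/1.1) = 0.6828 Ω
  Rs1 = R2 + Rp1 (series, joined only at node 1) = 27000 + 0.6828 = 27000 Ω
  Rp2 = R4 ‖ Rs1 (parallel, both between nodes 0 and 2) = 1/(1/6200 + 1/27000) = 5042 Ω
R_th = 5.042 kΩ
I_n = V_th/R_th = 0.85/5042 = 0.0001686 A, and R_n = R_th = 5.042 kΩ

Final answer: I_n = 0.0001686 A, R_n = 5.042 kΩ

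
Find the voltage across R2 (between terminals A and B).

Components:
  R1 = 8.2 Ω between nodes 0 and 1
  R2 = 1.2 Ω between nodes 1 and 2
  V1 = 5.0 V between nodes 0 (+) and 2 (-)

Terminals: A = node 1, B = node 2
R1 and R2 are in series across V1 (node 0 → node 1 → node 2), and the output A–B is taken across R2, so this is a voltage divider.
Series current: I = V1/(R1 + R2) = 5/(8.2 + 1.2) = 5/9.4 = 0.5319 A
V_R2 = I × R2 = V1 × R2/(R1 + R2) = 5 × 1.2/9.4 = 0.6383 V

Final answer: 0.6383 V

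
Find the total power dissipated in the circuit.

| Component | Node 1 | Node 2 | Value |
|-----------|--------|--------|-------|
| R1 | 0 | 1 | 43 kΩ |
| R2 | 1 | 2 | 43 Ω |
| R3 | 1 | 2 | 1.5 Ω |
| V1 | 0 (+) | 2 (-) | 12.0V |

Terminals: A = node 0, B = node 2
Nodal analysis, taking node 2 as the 0 V reference.
Source V1 fixes V_0 = 12 V.
KCL at each unknown node (sum of currents leaving = 0; resistances in Ω):
  Node 1: (V_1 - 12)/43000 + (V_1 - 0)/43 + (V_1 - 0)/1.5 = 0
Collecting terms: 0.6899 × V_1 = 0.0002791  =>  V_1 = 0.0004045 V
Power in each resistor, P = (ΔV)²/R:
  P_R1 = (12 - 0.0004045)²/43000 = 0.003349 W
  P_R2 = (0.0004045 - 0)²/43 = 0.000000003805 W
  P_R3 = (0.0004045 - 0)²/1.5 = 0.0000001091 W
P_total = P_R1 + P_R2 + P_R3 = 0.003349 W

Final answer: 0.003349 W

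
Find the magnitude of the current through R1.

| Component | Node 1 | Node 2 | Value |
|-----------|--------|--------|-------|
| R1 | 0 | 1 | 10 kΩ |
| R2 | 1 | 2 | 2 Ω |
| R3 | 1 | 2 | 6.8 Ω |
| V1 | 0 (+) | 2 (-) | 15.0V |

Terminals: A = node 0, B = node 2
Nodal analysis, taking node 2 as the 0 V reference.
Source V1 fixes V_0 = 15 V.
KCL at each unknown node (sum of currents leaving = 0; resistances in Ω):
  Node 1: (V_1 - 15)/10000 + (V_1 - 0)/2 + (V_1 - 0)/6.8 = 0
Collecting terms: 0.6472 × V_1 = 0.0015  =>  V_1 = 0.002318 V
I_R1 = (V_0 - V_1)/R1 = (15 - 0.002318)/10000 = 0.0015 A
|I_R1| = 0.0015 A

Final answer: |I_R1| = 0.0015 A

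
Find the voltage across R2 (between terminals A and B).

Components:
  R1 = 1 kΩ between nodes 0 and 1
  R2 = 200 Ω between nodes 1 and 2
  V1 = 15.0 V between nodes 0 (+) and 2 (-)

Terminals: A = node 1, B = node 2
R1 and R2 are in series across V1 (node 0 → node 1 → node 2), and the output A–B is taken across R2, so this is a voltage divider.
Series current: I = V1/(R1 + R2) = 15/(1000 + 200) = 15/1200 = 0.0125 A
V_R2 = I × R2 = V1 × R2/(R1 + R2) = 15 × 200/1200 = 2.5 V

Final answer: 2.5 V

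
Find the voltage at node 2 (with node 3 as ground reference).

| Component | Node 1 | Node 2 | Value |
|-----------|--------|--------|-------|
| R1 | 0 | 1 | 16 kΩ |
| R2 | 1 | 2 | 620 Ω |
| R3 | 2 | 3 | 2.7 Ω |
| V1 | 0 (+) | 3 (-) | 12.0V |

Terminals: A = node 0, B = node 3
Nodal analysis, taking node 3 as the 0 V reference.
Source V1 fixes V_0 = 12 V.
KCL at each unknown node (sum of currents leaving = 0; resistances in Ω):
  Node 1: (V_1 - 12)/16000 + (V_1 - V_2)/620 = 0
  Node 2: (V_2 - V_1)/620 + (V_2 - 0)/2.7 = 0
Collecting terms (coefficients in siemens):
  0.001675·V_1 - 0.001613·V_2 = 0.00075
  0.372·V_2 - 0.001613·V_1 = 0
Determinant D = (0.001675)(0.372) - (-0.001613)(-0.001613) = 0.0006206
V_1 = [(0.00075)(0.372) - (-0.001613)(0)]/D = 0.4495 V
V_2 = [(0.001675)(0) - (0.00075)(-0.001613)]/D = 0.001949 V
The requested potential is V_2 = 0.001949 V.

Final answer: V_2 = 0.001949 V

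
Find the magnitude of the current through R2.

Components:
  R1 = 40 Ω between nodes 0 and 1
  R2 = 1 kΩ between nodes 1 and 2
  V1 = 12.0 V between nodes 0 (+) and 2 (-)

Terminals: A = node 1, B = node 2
Nodal analysis, taking node 2 as the 0 V reference.
Source V1 fixes V_0 = 12 V.
KCL at each unknown node (sum of currents leaving = 0; resistances in Ω):
  Node 1: (V_1 - 12)/40 + (V_1 - 0)/1000 = 0
Collecting terms: 0.026 × V_1 = 0.3  =>  V_1 = 11.54 V
I_R2 = (V_1 - V_2)/R2 = (11.54 - 0)/1000 = 0.01154 A
|I_R2| = 0.01154 A

Final answer: |I_R2| = 0.01154 A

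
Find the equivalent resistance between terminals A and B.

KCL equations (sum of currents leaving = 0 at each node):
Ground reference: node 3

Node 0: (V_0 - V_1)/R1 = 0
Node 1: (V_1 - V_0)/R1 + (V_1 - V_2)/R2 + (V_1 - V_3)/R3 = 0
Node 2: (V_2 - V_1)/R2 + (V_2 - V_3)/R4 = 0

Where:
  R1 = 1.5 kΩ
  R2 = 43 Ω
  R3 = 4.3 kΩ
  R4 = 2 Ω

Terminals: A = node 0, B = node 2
Reduce the network between node 0 (A) and node 2 (B) by series/parallel combination:
  Rs1 = R3 + R4 (series, joined only at node 3) = 4300 + 2 = 4302 Ω
  Rp1 = R2 ‖ Rs1 (parallel, both between nodes 1 and 2) = 1/(1/43 + 1/4302) = 42.57 Ω
  Rs2 = R1 + Rp1 (series, joined only at node 1) = 1500 + 42.57 = 1543 Ω
R_eq = 1.543 kΩ

Final answer: 1.543 kΩ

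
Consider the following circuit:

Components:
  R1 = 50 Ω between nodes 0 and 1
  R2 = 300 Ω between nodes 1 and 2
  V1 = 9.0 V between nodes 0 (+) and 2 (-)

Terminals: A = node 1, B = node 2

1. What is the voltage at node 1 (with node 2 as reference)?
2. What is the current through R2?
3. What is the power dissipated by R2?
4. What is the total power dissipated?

Nodal analysis, taking node 2 as the 0 V reference.
Source V1 fixes V_0 = 9 V.
KCL at each unknown node (sum of currents leaving = 0; resistances in Ω):
  Node 1: (V_1 - 9)/50 + (V_1 - 0)/300 = 0
Collecting terms: 0.02333 × V_1 = 0.18  =>  V_1 = 7.714 V
Part 1:
  Read off the nodal solution: V_1 = 7.714 V
Part 2:
  I_R2 = (V_1 - V_2)/R2 = (7.714 - 0)/300 = 0.02571 A
  Magnitude: I_R2 = 0.02571 A
Part 3:
  I_R2 = (V_1 - V_2)/R2 = (7.714 - 0)/300 = 0.02571 A
  P_R2 = I_R2² × R2 = (0.02571)² × 300 = 0.1984 W
Part 4:
  Power in each resistor, P = (ΔV)²/R:
    P_R1 = (9 - 7.714)²/50 = 0.03306 W
    P_R2 = (7.714 - 0)²/300 = 0.1984 W
  P_total = P_R1 + P_R2 = 0.2314 W

Final answers:
1. V_1 = 7.714 V
2. I_R2 = 0.02571 A
3. P_R2 = 0.1984 W
4. P_total = 0.2314 W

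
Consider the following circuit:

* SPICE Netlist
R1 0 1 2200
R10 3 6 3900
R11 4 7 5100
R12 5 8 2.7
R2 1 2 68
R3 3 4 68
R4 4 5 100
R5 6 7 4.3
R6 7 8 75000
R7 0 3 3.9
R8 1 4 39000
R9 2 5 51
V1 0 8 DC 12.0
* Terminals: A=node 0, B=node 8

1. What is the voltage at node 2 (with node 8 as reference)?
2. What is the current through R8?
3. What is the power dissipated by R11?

Nodal analysis, taking node 8 as the 0 V reference.
Source V1 fixes V_0 = 12 V.
KCL at each unknown node (sum of currents leaving = 0; resistances in Ω):
  Node 1: (V_1 - 12)/2200 + (V_1 - V_2)/68 + (V_1 - V_4)/39000 = 0
  Node 2: (V_2 - V_1)/68 + (V_2 - V_5)/51 = 0
  Node 3: (V_3 - V_4)/68 + (V_3 - 12)/3.9 + (V_3 - V_6)/3900 = 0
  Node 4: (V_4 - V_3)/68 + (V_4 - V_5)/100 + (V_4 - V_1)/39000 + (V_4 - V_7)/5100 = 0
  Node 5: (V_5 - V_4)/100 + (V_5 - V_2)/51 + (V_5 - 0)/2.7 = 0
  Node 6: (V_6 - V_7)/4.3 + (V_6 - V_3)/3900 = 0
  Node 7: (V_7 - V_6)/4.3 + (V_7 - 0)/75000 + (V_7 - V_4)/5100 = 0
Collecting terms (coefficients in siemens):
  0.01519·V_1 - 0.01471·V_2 - 0.00002564·V_4 = 0.005455
  0.03431·V_2 - 0.01471·V_1 - 0.01961·V_5 = 0
  0.2714·V_3 - 0.01471·V_4 - 0.0002564·V_6 = 3.077
  0.02493·V_4 - 0.00002564·V_1 - 0.01471·V_3 - 0.01·V_5 - 0.0001961·V_7 = 0
  0.4·V_5 - 0.01961·V_2 - 0.01·V_4 = 0
  0.2328·V_6 - 0.0002564·V_3 - 0.2326·V_7 = 0
  0.2328·V_7 - 0.0001961·V_4 - 0.2326·V_6 = 0
Solving these 7 simultaneous equations (Gaussian elimination) gives:
  V_1 = 0.8234 V, V_2 = 0.4671 V, V_3 = 11.73 V, V_4 = 7.076 V
  V_5 = 0.1998 V, V_6 = 9.437 V, V_7 = 9.434 V
Part 1:
  Read off the nodal solution: V_2 = 0.4671 V
Part 2:
  I_R8 = (V_1 - V_4)/R8 = (0.8234 - 7.076)/39000 = -0.0001603 A
  Magnitude: I_R8 = 0.0001603 A
Part 3:
  I_R11 = (V_4 - V_7)/R11 = (7.076 - 9.434)/5100 = -0.0004624 A
  P_R11 = I_R11² × R11 = (-0.0004624)² × 5100 = 0.001091 W

Final answers:
1. V_2 = 0.4671 V
2. I_R8 = 0.0001603 A
3. P_R11 = 0.001091 W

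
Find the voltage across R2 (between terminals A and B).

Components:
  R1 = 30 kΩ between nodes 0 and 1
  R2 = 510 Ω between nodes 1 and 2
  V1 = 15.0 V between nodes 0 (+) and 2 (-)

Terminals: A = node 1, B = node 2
R1 and R2 are in series across V1 (node 0 → node 1 → node 2), and the output A–B is taken across R2, so this is a voltage divider.
Series current: I = V1/(R1 + R2) = 15/(30000 + 510) = 15/30510 = 0.0004916 A
V_R2 = I × R2 = V1 × R2/(R1 + R2) = 15 × 510/30510 = 0.2507 V

Final answer: 0.2507 V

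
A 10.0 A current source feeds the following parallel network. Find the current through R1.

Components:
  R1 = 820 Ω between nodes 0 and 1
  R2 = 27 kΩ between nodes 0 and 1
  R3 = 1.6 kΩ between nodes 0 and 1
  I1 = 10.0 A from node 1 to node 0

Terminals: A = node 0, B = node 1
All resistors sit directly between nodes 0 and 1, so they are in parallel and share one voltage V; the full source current 10 A splits among them.
1/R_par = 1/820 + 1/27000 + 1/1600 = 0.001882 S  =>  R_par = 531.5 Ω
V = I × R_par = 10 × 531.5 = 5315 V
I_R1 = V/R1 = 5315/820 = 6.481 A

Final answer: 6.481 A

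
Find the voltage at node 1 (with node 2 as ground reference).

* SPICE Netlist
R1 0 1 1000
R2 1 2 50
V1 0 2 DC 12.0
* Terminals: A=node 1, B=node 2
Nodal analysis, taking node 2 as the 0 V reference.
Source V1 fixes V_0 = 12 V.
KCL at each unknown node (sum of currents leaving = 0; resistances in Ω):
  Node 1: (V_1 - 12)/1000 + (V_1 - 0)/50 = 0
Collecting terms: 0.021 × V_1 = 0.012  =>  V_1 = 0.5714 V
The requested potential is V_1 = 0.5714 V.

Final answer: V_1 = 0.5714 V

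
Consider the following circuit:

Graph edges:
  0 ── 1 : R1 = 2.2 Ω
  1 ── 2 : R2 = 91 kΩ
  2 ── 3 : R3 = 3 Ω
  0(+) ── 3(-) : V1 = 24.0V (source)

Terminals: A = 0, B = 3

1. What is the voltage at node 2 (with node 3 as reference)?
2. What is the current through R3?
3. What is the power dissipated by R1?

Nodal analysis, taking node 3 as the 0 V reference.
Source V1 fixes V_0 = 24 V.
KCL at each unknown node (sum of currents leaving = 0; resistances in Ω):
  Node 1: (V_1 - 24)/2.2 + (V_1 - V_2)/91000 = 0
  Node 2: (V_2 - V_1)/91000 + (V_2 - 0)/3 = 0
Collecting terms (coefficients in siemens):
  0.4546·V_1 - 0.00001099·V_2 = 10.91
  0.3333·V_2 - 0.00001099·V_1 = 0
Determinant D = (0.4546)(0.3333) - (-0.00001099)(-0.00001099) = 0.1515
V_1 = [(10.91)(0.3333) - (-0.00001099)(0)]/D = 24 V
V_2 = [(0.4546)(0) - (10.91)(-0.00001099)]/D = 0.0007912 V
Part 1:
  Read off the nodal solution: V_2 = 0.0007912 V
Part 2:
  I_R3 = (V_2 - V_3)/R3 = (0.0007912 - 0)/3 = 0.0002637 A
  Magnitude: I_R3 = 0.0002637 A
Part 3:
  I_R1 = (V_0 - V_1)/R1 = (24 - 24)/2.2 = 0.0002637 A
  P_R1 = I_R1² × R1 = (0.0002637)² × 2.2 = 0.000000153 W

Final answers:
1. V_2 = 0.0007912 V
2. I_R3 = 0.0002637 A
3. P_R1 = 1.53e-07 W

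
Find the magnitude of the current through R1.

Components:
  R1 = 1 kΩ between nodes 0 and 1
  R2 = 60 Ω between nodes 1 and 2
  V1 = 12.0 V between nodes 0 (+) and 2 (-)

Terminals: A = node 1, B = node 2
Nodal analysis, taking node 2 as the 0 V reference.
Source V1 fixes V_0 = 12 V.
KCL at each unknown node (sum of currents leaving = 0; resistances in Ω):
  Node 1: (V_1 - 12)/1000 + (V_1 - 0)/60 = 0
Collecting terms: 0.01767 × V_1 = 0.012  =>  V_1 = 0.6792 V
I_R1 = (V_0 - V_1)/R1 = (12 - 0.6792)/1000 = 0.01132 A
|I_R1| = 0.01132 A

Final answer: |I_R1| = 0.01132 A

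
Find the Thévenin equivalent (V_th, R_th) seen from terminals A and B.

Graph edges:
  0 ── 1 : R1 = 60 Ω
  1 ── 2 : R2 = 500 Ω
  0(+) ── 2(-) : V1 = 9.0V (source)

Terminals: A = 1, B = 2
Step 1 — V_th is the open-circuit voltage V_A - V_B (nothing connected across the terminals).
Nodal analysis, taking node 2 as the 0 V reference.
Source V1 fixes V_0 = 9 V.
KCL at each unknown node (sum of currents leaving = 0; resistances in Ω):
  Node 1: (V_1 - 9)/60 + (V_1 - 0)/500 = 0
Collecting terms: 0.01867 × V_1 = 0.15  =>  V_1 = 8.036 V
V_th = V_1 - V_2 = 8.036 - 0 = 8.036 V
Step 2 — R_th: zero the source — replace V1 by a short circuit (node 2 merges into node 0) — and find the resistance seen between A (node 1) and B (node 0).
Reduce the network between node 1 (A) and node 0 (B) by series/parallel combination:
  Rp1 = R1 ‖ R2 (parallel, both between nodes 0 and 1) = 1/(1/60 + 1/500) = 53.57 Ω
R_th = 53.57 Ω

Final answer: V_th = 8.036 V, R_th = 53.57 Ω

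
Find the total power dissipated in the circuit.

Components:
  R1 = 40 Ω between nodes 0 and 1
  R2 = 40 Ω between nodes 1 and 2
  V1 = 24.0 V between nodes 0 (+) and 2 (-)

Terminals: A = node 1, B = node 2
Nodal analysis, taking node 2 as the 0 V reference.
Source V1 fixes V_0 = 24 V.
KCL at each unknown node (sum of currents leaving = 0; resistances in Ω):
  Node 1: (V_1 - 24)/40 + (V_1 - 0)/40 = 0
Collecting terms: 0.05 × V_1 = 0.6  =>  V_1 = 12 V
Power in each resistor, P = (ΔV)²/R:
  P_R1 = (24 - 12)²/40 = 3.6 W
  P_R2 = (12 - 0)²/40 = 3.6 W
P_total = P_R1 + P_R2 = 7.2 W

Final answer: 7.2 W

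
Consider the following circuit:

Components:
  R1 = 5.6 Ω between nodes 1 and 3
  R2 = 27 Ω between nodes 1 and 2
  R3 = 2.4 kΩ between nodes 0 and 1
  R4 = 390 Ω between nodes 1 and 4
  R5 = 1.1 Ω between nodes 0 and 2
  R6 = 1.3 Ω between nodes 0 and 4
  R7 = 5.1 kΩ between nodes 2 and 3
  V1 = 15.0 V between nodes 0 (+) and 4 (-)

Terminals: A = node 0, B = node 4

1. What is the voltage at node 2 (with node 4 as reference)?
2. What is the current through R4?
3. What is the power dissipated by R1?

Nodal analysis, taking node 4 as the 0 V reference.
Source V1 fixes V_0 = 15 V.
KCL at each unknown node (sum of currents leaving = 0; resistances in Ω):
  Node 1: (V_1 - V_3)/5.6 + (V_1 - V_2)/27 + (V_1 - 15)/2400 + (V_1 - 0)/390 = 0
  Node 2: (V_2 - V_1)/27 + (V_2 - 15)/1.1 + (V_2 - V_3)/5100 = 0
  Node 3: (V_3 - V_1)/5.6 + (V_3 - V_2)/5100 = 0
Collecting terms (coefficients in siemens):
  0.2186·V_1 - 0.03704·V_2 - 0.1786·V_3 = 0.00625
  0.9463·V_2 - 0.03704·V_1 - 0.0001961·V_3 = 13.64
  0.1788·V_3 - 0.1786·V_1 - 0.0001961·V_2 = 0
Solving these 3 simultaneous equations (Gaussian elimination) gives:
  V_1 = 14.01 V, V_2 = 14.96 V, V_3 = 14.01 V
Part 1:
  Read off the nodal solution: V_2 = 14.96 V
Part 2:
  I_R4 = (V_1 - V_4)/R4 = (14.01 - 0)/390 = 0.03592 A
  Magnitude: I_R4 = 0.03592 A
Part 3:
  I_R1 = (V_1 - V_3)/R1 = (14.01 - 14.01)/5.6 = -0.0001868 A
  P_R1 = I_R1² × R1 = (-0.0001868)² × 5.6 = 0.0000001953 W

Final answers:
1. V_2 = 14.96 V
2. I_R4 = 0.03592 A
3. P_R1 = 1.953e-07 W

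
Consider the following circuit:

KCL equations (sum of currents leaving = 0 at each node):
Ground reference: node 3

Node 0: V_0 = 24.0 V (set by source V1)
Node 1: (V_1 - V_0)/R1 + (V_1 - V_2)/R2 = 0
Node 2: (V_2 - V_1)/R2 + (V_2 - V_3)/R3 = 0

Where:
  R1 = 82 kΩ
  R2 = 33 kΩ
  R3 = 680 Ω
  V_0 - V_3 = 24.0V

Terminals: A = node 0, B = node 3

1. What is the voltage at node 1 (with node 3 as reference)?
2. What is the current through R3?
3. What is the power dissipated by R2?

Nodal analysis, taking node 3 as the 0 V reference.
Source V1 fixes V_0 = 24 V.
KCL at each unknown node (sum of currents leaving = 0; resistances in Ω):
  Node 1: (V_1 - 24)/82000 + (V_1 - V_2)/33000 = 0
  Node 2: (V_2 - V_1)/33000 + (V_2 - 0)/680 = 0
Collecting terms (coefficients in siemens):
  0.0000425·V_1 - 0.0000303·V_2 = 0.0002927
  0.001501·V_2 - 0.0000303·V_1 = 0
Determinant D = (0.0000425)(0.001501) - (-0.0000303)(-0.0000303) = 0.00000006287
V_1 = [(0.0002927)(0.001501) - (-0.0000303)(0)]/D = 6.988 V
V_2 = [(0.0000425)(0) - (0.0002927)(-0.0000303)]/D = 0.1411 V
Part 1:
  Read off the nodal solution: V_1 = 6.988 V
Part 2:
  I_R3 = (V_2 - V_3)/R3 = (0.1411 - 0)/680 = 0.0002075 A
  Magnitude: I_R3 = 0.0002075 A
Part 3:
  I_R2 = (V_1 - V_2)/R2 = (6.988 - 0.1411)/33000 = 0.0002075 A
  P_R2 = I_R2² × R2 = (0.0002075)² × 33000 = 0.00142 W

Final answers:
1. V_1 = 6.988 V
2. I_R3 = 0.0002075 A
3. P_R2 = 0.00142 W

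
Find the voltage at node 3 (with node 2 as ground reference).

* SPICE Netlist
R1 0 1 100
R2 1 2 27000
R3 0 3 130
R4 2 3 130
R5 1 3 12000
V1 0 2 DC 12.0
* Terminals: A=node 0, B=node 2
Nodal analysis, taking node 2 as the 0 V reference.
Source V1 fixes V_0 = 12 V.
KCL at each unknown node (sum of currents leaving = 0; resistances in Ω):
  Node 1: (V_1 - 12)/100 + (V_1 - 0)/27000 + (V_1 - V_3)/12000 = 0
  Node 3: (V_3 - 12)/130 + (V_3 - 0)/130 + (V_3 - V_1)/12000 = 0
Collecting terms (coefficients in siemens):
  0.01012·V_1 - 0.00008333·V_3 = 0.12
  0.01547·V_3 - 0.00008333·V_1 = 0.09231
Determinant D = (0.01012)(0.01547) - (-0.00008333)(-0.00008333) = 0.0001565
V_1 = [(0.12)(0.01547) - (-0.00008333)(0.09231)]/D = 11.91 V
V_3 = [(0.01012)(0.09231) - (0.12)(-0.00008333)]/D = 6.032 V
The requested potential is V_3 = 6.032 V.

Final answer: V_3 = 6.032 V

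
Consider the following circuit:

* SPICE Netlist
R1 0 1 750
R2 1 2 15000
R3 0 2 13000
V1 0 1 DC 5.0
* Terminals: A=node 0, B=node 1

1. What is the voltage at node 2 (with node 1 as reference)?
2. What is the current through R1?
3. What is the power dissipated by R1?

Nodal analysis, taking node 1 as the 0 V reference.
Source V1 fixes V_0 = 5 V.
KCL at each unknown node (sum of currents leaving = 0; resistances in Ω):
  Node 2: (V_2 - 0)/15000 + (V_2 - 5)/13000 = 0
Collecting terms: 0.0001436 × V_2 = 0.0003846  =>  V_2 = 2.679 V
Part 1:
  Read off the nodal solution: V_2 = 2.679 V
Part 2:
  I_R1 = (V_0 - V_1)/R1 = (5 - 0)/750 = 0.006667 A
  Magnitude: I_R1 = 0.006667 A
Part 3:
  I_R1 = (V_0 - V_1)/R1 = (5 - 0)/750 = 0.006667 A
  P_R1 = I_R1² × R1 = (0.006667)² × 750 = 0.03333 W

Final answers:
1. V_2 = 2.679 V
2. I_R1 = 0.006667 A
3. P_R1 = 0.03333 W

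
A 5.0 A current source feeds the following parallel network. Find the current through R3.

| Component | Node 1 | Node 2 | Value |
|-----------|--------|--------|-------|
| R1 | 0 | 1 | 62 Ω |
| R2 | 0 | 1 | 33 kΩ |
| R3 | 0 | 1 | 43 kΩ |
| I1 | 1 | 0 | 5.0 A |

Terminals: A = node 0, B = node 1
All resistors sit directly between nodes 0 and 1, so they are in parallel and share one voltage V; the full source current 5 A splits among them.
1/R_par = 1/62 + 1/33000 + 1/43000 = 0.01618 S  =>  R_par = 61.79 Ω
V = I × R_par = 5 × 61.79 = 309 V
I_R3 = V/R3 = 309/43000 = 0.007185 A

Final answer: 0.007185 A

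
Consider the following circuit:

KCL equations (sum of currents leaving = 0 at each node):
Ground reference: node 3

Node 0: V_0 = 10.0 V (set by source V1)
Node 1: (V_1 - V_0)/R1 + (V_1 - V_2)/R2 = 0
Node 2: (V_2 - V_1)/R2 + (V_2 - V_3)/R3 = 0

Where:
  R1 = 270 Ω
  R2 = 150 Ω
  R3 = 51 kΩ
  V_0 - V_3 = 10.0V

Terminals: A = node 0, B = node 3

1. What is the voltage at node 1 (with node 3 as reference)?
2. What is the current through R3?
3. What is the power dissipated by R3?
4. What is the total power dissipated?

Nodal analysis, taking node 3 as the 0 V reference.
Source V1 fixes V_0 = 10 V.
KCL at each unknown node (sum of currents leaving = 0; resistances in Ω):
  Node 1: (V_1 - 10)/270 + (V_1 - V_2)/150 = 0
  Node 2: (V_2 - V_1)/150 + (V_2 - 0)/51000 = 0
Collecting terms (coefficients in siemens):
  0.01037·V_1 - 0.006667·V_2 = 0.03704
  0.006686·V_2 - 0.006667·V_1 = 0
Determinant D = (0.01037)(0.006686) - (-0.006667)(-0.006667) = 0.00002489
V_1 = [(0.03704)(0.006686) - (-0.006667)(0)]/D = 9.947 V
V_2 = [(0.01037)(0) - (0.03704)(-0.006667)]/D = 9.918 V
Part 1:
  Read off the nodal solution: V_1 = 9.947 V
Part 2:
  I_R3 = (V_2 - V_3)/R3 = (9.918 - 0)/51000 = 0.0001945 A
  Magnitude: I_R3 = 0.0001945 A
Part 3:
  I_R3 = (V_2 - V_3)/R3 = (9.918 - 0)/51000 = 0.0001945 A
  P_R3 = I_R3² × R3 = (0.0001945)² × 51000 = 0.001929 W
Part 4:
  Power in each resistor, P = (ΔV)²/R:
    P_R1 = (10 - 9.947)²/270 = 0.00001021 W
    P_R2 = (9.947 - 9.918)²/150 = 0.000005673 W
    P_R3 = (9.918 - 0)²/51000 = 0.001929 W
  P_total = P_R1 + P_R2 + P_R3 = 0.001945 W

Final answers:
1. V_1 = 9.947 V
2. I_R3 = 0.0001945 A
3. P_R3 = 0.001929 W
4. P_total = 0.001945 W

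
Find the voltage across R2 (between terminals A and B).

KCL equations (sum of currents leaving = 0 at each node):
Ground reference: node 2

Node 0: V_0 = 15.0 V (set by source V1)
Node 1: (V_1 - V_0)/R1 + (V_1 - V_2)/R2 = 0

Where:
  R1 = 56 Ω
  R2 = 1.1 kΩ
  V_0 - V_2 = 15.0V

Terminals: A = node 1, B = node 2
R1 and R2 are in series across V1 (node 0 → node 1 → node 2), and the output A–B is taken across R2, so this is a voltage divider.
Series current: I = V1/(R1 + R2) = 15/(56 + 1100) = 15/1156 = 0.01298 A
V_R2 = I × R2 = V1 × R2/(R1 + R2) = 15 × 1100/1156 = 14.27 V

Final answer: 14.27 V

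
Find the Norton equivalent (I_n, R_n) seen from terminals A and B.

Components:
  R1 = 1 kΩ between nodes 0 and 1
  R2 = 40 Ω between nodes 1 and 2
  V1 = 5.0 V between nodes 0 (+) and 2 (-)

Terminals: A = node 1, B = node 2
Find the Thévenin equivalent first; then I_n = V_th/R_th and R_n = R_th.
Step 1 — V_th is the open-circuit voltage V_A - V_B (nothing connected across the terminals).
Nodal analysis, taking node 2 as the 0 V reference.
Source V1 fixes V_0 = 5 V.
KCL at each unknown node (sum of currents leaving = 0; resistances in Ω):
  Node 1: (V_1 - 5)/1000 + (V_1 - 0)/40 = 0
Collecting terms: 0.026 × V_1 = 0.005  =>  V_1 = 0.1923 V
V_th = V_1 - V_2 = 0.1923 - 0 = 0.1923 V
Step 2 — R_th: zero the source — replace V1 by a short circuit (node 2 merges into node 0) — and find the resistance seen between A (node 1) and B (node 0).
Reduce the network between node 1 (A) and node 0 (B) by series/parallel combination:
  Rp1 = R1 ‖ R2 (parallel, both between nodes 0 and 1) = 1/(1/1000 + 1/40) = 38.46 Ω
R_th = 38.46 Ω
I_n = V_th/R_th = 0.1923/38.46 = 0.005 A, and R_n = R_th = 38.46 Ω

Final answer: I_n = 0.005 A, R_n = 38.46 Ω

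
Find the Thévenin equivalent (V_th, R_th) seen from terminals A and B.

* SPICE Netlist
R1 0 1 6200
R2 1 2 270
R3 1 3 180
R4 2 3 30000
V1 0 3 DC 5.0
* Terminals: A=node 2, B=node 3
Step 1 — V_th is the open-circuit voltage V_A - V_B (nothing connected across the terminals).
Nodal analysis, taking node 3 as the 0 V reference.
Source V1 fixes V_0 = 5 V.
KCL at each unknown node (sum of currents leaving = 0; resistances in Ω):
  Node 1: (V_1 - 5)/6200 + (V_1 - V_2)/270 + (V_1 - 0)/180 = 0
  Node 2: (V_2 - V_1)/270 + (V_2 - 0)/30000 = 0
Collecting terms (coefficients in siemens):
  0.009421·V_1 - 0.003704·V_2 = 0.0008065
  0.003737·V_2 - 0.003704·V_1 = 0
Determinant D = (0.009421)(0.003737) - (-0.003704)(-0.003704) = 0.00002149
V_1 = [(0.0008065)(0.003737) - (-0.003704)(0)]/D = 0.1403 V
V_2 = [(0.009421)(0) - (0.0008065)(-0.003704)]/D = 0.139 V
V_th = V_2 - V_3 = 0.139 - 0 = 0.139 V
Step 2 — R_th: zero the source — replace V1 by a short circuit (node 3 merges into node 0) — and find the resistance seen between A (node 2) and B (node 0).
Reduce the network between node 2 (A) and node 0 (B) by series/parallel combination:
  Rp1 = R1 ‖ R3 (parallel, both between nodes 0 and 1) = 1/(1/6200 + 1/180) = 174.9 Ω
  Rs1 = R2 + Rp1 (series, joined only at node 1) = 270 + 174.9 = 444.9 Ω
  Rp2 = R4 ‖ Rs1 (parallel, both between nodes 0 and 2) = 1/(1/30000 + 1/444.9) = 438.4 Ω
R_th = 438.4 Ω

Final answer: V_th = 0.139 V, R_th = 438.4 Ω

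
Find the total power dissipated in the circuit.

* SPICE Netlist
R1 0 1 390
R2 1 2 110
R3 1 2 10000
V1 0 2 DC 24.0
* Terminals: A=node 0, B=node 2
Nodal analysis, taking node 2 as the 0 V reference.
Source V1 fixes V_0 = 24 V.
KCL at each unknown node (sum of currents leaving = 0; resistances in Ω):
  Node 1: (V_1 - 24)/390 + (V_1 - 0)/110 + (V_1 - 0)/10000 = 0
Collecting terms: 0.01176 × V_1 = 0.06154  =>  V_1 = 5.235 V
Power in each resistor, P = (ΔV)²/R:
  P_R1 = (24 - 5.235)²/390 = 0.9029 W
  P_R2 = (5.235 - 0)²/110 = 0.2491 W
  P_R3 = (5.235 - 0)²/10000 = 0.002741 W
P_total = P_R1 + P_R2 + P_R3 = 1.155 W

Final answer: 1.155 W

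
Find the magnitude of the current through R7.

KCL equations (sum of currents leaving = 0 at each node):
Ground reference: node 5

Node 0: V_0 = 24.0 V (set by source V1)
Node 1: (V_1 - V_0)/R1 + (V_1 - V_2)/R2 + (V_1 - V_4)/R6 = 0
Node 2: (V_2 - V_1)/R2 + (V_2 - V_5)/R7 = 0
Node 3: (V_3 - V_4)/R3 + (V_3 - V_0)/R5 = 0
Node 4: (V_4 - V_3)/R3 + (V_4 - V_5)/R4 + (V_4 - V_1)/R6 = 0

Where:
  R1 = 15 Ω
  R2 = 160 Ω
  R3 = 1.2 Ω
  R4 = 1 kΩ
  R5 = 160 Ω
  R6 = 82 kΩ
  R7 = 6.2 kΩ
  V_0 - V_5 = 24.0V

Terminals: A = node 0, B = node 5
Nodal analysis, taking node 5 as the 0 V reference.
Source V1 fixes V_0 = 24 V.
KCL at each unknown node (sum of currents leaving = 0; resistances in Ω):
  Node 1: (V_1 - 24)/15 + (V_1 - V_2)/160 + (V_1 - V_4)/82000 = 0
  Node 2: (V_2 - V_1)/160 + (V_2 - 0)/6200 = 0
  Node 3: (V_3 - V_4)/1.2 + (V_3 - 24)/160 = 0
  Node 4: (V_4 - V_3)/1.2 + (V_4 - 0)/1000 + (V_4 - V_1)/82000 = 0
Collecting terms (coefficients in siemens):
  0.07293·V_1 - 0.00625·V_2 - 0.0000122·V_4 = 1.6
  0.006411·V_2 - 0.00625·V_1 = 0
  0.8396·V_3 - 0.8333·V_4 = 0.15
  0.8343·V_4 - 0.0000122·V_1 - 0.8333·V_3 = 0
Solving these 4 simultaneous equations (Gaussian elimination) gives:
  V_1 = 23.94 V, V_2 = 23.34 V, V_3 = 20.7 V, V_4 = 20.67 V
I_R7 = (V_2 - V_5)/R7 = (23.34 - 0)/6200 = 0.003765 A
|I_R7| = 0.003765 A

Final answer: |I_R7| = 0.003765 A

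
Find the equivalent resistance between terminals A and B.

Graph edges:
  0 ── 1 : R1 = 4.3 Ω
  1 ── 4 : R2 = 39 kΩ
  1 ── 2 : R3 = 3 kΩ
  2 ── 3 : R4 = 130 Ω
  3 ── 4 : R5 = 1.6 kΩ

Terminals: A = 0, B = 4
Reduce the network between node 0 (A) and node 4 (B) by series/parallel combination:
  Rs1 = R3 + R4 (series, joined only at node 2) = 3000 + 130 = 3130 Ω
  Rs2 = R5 + Rs1 (series, joined only at node 3) = 1600 + 3130 = 4730 Ω
  Rp1 = R2 ‖ Rs2 (parallel, both between nodes 1 and 4) = 1/(1/39000 + 1/4730) = 4218 Ω
  Rs3 = R1 + Rp1 (series, joined only at node 1) = 4.3 + 4218 = 4223 Ω
R_eq = 4.223 kΩ

Final answer: 4.223 kΩ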